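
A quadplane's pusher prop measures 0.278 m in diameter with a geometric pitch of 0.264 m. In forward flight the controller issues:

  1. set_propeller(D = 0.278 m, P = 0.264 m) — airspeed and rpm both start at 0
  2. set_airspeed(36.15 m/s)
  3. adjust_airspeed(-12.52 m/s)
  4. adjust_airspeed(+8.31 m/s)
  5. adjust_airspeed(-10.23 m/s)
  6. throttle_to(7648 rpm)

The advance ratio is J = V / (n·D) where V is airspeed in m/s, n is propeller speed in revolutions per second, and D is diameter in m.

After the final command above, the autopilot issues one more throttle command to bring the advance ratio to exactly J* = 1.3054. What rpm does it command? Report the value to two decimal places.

set_propeller: D = 0.278 m, P = 0.264 m (p = P/D = 0.949640); state ← (V=0, rpm=0)
set_airspeed(36.15): V ← 36.15 m/s
adjust_airspeed(-12.52): V ← 36.15 -12.52 = 23.63 m/s
adjust_airspeed(+8.31): V ← 23.63 +8.31 = 31.94 m/s
adjust_airspeed(-10.23): V ← 31.94 -10.23 = 21.71 m/s
throttle_to(7648): rpm ← 7648
final state: V = 21.71 m/s, rpm = 7648 → n = rpm/60 = 127.466667 rev/s
target J* = 1.3054; solve J* = V/(n·D) for n: n = V/(J*·D) = 21.71/(1.3054 × 0.278) = 59.823445 rev/s
rpm = 60·n = 3589.406704

rpm = 3589.41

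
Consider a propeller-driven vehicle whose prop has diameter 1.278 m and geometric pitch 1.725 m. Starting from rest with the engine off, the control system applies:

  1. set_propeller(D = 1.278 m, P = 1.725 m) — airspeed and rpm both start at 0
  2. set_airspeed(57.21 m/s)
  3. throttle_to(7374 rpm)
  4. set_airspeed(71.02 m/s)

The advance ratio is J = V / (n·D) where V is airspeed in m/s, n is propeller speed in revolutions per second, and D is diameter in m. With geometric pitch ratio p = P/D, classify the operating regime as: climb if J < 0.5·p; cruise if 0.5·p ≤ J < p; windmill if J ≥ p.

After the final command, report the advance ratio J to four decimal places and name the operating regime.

set_propeller: D = 1.278 m, P = 1.725 m (p = P/D = 1.349765); state ← (V=0, rpm=0)
set_airspeed(57.21): V ← 57.21 m/s
throttle_to(7374): rpm ← 7374
set_airspeed(71.02): V ← 71.02 m/s
final state: V = 71.02 m/s, rpm = 7374 → n = rpm/60 = 122.900000 rev/s
J = V / (n·D) = 71.02 / (122.900000 × 1.278) = 0.452166
regime bands: climb J<0.6749 | cruise [0.6749, 1.3498) | windmill J≥1.3498
J = 0.4522 → climb

J = 0.4522, regime = climb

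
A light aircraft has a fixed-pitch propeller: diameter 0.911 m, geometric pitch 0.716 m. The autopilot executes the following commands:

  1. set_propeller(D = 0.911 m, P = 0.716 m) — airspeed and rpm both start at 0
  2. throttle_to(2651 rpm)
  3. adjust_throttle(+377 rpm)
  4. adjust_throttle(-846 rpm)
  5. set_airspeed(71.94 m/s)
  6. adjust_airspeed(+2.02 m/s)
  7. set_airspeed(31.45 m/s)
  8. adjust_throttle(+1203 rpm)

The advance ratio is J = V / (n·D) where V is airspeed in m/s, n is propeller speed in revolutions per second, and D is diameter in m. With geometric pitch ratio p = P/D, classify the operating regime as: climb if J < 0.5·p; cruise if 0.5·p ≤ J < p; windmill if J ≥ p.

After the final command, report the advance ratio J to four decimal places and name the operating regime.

J = 0.6119, regime = cruise

set_propeller: D = 0.911 m, P = 0.716 m (p = P/D = 0.785950); state ← (V=0, rpm=0)
throttle_to(2651): rpm ← 2651
adjust_throttle(+377): rpm ← 2651 +377 = 3028
adjust_throttle(-846): rpm ← 3028 -846 = 2182
set_airspeed(71.94): V ← 71.94 m/s
adjust_airspeed(+2.02): V ← 71.94 +2.02 = 73.96 m/s
set_airspeed(31.45): V ← 31.45 m/s
adjust_throttle(+1203): rpm ← 2182 +1203 = 3385
final state: V = 31.45 m/s, rpm = 3385 → n = rpm/60 = 56.416667 rev/s
J = V / (n·D) = 31.45 / (56.416667 × 0.911) = 0.611920
regime bands: climb J<0.3930 | cruise [0.3930, 0.7859) | windmill J≥0.7859
J = 0.6119 → cruise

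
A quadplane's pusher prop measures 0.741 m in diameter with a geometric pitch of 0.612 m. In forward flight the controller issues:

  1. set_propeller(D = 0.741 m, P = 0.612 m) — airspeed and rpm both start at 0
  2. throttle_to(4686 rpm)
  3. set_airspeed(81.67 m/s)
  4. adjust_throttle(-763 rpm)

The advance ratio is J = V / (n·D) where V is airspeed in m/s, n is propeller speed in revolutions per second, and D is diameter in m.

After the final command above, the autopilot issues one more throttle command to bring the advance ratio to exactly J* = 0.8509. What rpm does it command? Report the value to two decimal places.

rpm = 7771.72

set_propeller: D = 0.741 m, P = 0.612 m (p = P/D = 0.825911); state ← (V=0, rpm=0)
throttle_to(4686): rpm ← 4686
set_airspeed(81.67): V ← 81.67 m/s
adjust_throttle(-763): rpm ← 4686 -763 = 3923
final state: V = 81.67 m/s, rpm = 3923 → n = rpm/60 = 65.383333 rev/s
target J* = 0.8509; solve J* = V/(n·D) for n: n = V/(J*·D) = 81.67/(0.8509 × 0.741) = 129.528645 rev/s
rpm = 60·n = 7771.718728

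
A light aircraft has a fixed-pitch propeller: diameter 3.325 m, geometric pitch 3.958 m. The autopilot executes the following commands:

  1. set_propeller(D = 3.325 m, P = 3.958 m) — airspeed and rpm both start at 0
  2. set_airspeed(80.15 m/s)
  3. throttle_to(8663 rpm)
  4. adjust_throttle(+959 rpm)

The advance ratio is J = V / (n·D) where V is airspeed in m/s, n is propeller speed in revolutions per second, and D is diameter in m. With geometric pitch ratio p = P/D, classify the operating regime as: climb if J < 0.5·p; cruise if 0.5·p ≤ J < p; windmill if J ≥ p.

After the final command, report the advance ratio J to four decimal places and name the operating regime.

set_propeller: D = 3.325 m, P = 3.958 m (p = P/D = 1.190376); state ← (V=0, rpm=0)
set_airspeed(80.15): V ← 80.15 m/s
throttle_to(8663): rpm ← 8663
adjust_throttle(+959): rpm ← 8663 +959 = 9622
final state: V = 80.15 m/s, rpm = 9622 → n = rpm/60 = 160.366667 rev/s
J = V / (n·D) = 80.15 / (160.366667 × 3.325) = 0.150313
regime bands: climb J<0.5952 | cruise [0.5952, 1.1904) | windmill J≥1.1904
J = 0.1503 → climb

J = 0.1503, regime = climb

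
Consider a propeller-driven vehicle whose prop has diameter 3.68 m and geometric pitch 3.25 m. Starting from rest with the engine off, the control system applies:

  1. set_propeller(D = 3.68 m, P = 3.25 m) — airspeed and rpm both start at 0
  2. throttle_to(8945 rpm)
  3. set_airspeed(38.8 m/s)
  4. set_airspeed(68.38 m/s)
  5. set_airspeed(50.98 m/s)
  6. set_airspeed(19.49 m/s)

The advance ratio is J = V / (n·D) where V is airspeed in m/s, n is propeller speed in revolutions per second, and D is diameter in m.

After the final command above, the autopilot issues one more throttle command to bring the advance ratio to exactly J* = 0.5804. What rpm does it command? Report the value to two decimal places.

set_propeller: D = 3.68 m, P = 3.25 m (p = P/D = 0.883152); state ← (V=0, rpm=0)
throttle_to(8945): rpm ← 8945
set_airspeed(38.8): V ← 38.8 m/s
set_airspeed(68.38): V ← 68.38 m/s
set_airspeed(50.98): V ← 50.98 m/s
set_airspeed(19.49): V ← 19.49 m/s
final state: V = 19.49 m/s, rpm = 8945 → n = rpm/60 = 149.083333 rev/s
target J* = 0.5804; solve J* = V/(n·D) for n: n = V/(J*·D) = 19.49/(0.5804 × 3.68) = 9.125079 rev/s
rpm = 60·n = 547.504719

rpm = 547.50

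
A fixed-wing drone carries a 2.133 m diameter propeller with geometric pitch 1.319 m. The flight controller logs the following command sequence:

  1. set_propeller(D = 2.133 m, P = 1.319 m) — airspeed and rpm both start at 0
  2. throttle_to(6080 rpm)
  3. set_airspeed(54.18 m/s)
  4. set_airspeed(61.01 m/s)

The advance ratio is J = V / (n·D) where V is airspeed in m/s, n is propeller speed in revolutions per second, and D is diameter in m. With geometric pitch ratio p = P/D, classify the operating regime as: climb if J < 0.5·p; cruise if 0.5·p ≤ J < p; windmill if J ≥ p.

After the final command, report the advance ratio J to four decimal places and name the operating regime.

set_propeller: D = 2.133 m, P = 1.319 m (p = P/D = 0.618378); state ← (V=0, rpm=0)
throttle_to(6080): rpm ← 6080
set_airspeed(54.18): V ← 54.18 m/s
set_airspeed(61.01): V ← 61.01 m/s
final state: V = 61.01 m/s, rpm = 6080 → n = rpm/60 = 101.333333 rev/s
J = V / (n·D) = 61.01 / (101.333333 × 2.133) = 0.282266
regime bands: climb J<0.3092 | cruise [0.3092, 0.6184) | windmill J≥0.6184
J = 0.2823 → climb

J = 0.2823, regime = climb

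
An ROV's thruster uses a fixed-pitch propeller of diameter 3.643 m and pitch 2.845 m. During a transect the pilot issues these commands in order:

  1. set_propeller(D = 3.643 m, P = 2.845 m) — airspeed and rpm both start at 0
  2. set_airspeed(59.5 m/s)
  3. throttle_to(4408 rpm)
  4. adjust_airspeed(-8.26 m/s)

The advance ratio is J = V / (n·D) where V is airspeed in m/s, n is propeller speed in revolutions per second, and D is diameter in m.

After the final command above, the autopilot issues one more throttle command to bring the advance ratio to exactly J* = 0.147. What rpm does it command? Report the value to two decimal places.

set_propeller: D = 3.643 m, P = 2.845 m (p = P/D = 0.780950); state ← (V=0, rpm=0)
set_airspeed(59.5): V ← 59.5 m/s
throttle_to(4408): rpm ← 4408
adjust_airspeed(-8.26): V ← 59.5 -8.26 = 51.24 m/s
final state: V = 51.24 m/s, rpm = 4408 → n = rpm/60 = 73.466667 rev/s
target J* = 0.147; solve J* = V/(n·D) for n: n = V/(J*·D) = 51.24/(0.147 × 3.643) = 95.682522 rev/s
rpm = 60·n = 5740.951335

rpm = 5740.95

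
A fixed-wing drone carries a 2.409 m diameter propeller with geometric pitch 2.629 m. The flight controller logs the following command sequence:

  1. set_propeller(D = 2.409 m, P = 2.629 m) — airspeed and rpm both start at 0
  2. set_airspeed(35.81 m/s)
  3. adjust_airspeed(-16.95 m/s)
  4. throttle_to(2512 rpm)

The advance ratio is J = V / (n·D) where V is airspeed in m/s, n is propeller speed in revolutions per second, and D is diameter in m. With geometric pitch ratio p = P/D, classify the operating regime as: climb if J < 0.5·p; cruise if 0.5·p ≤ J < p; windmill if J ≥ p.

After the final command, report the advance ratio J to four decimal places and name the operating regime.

J = 0.1870, regime = climb

set_propeller: D = 2.409 m, P = 2.629 m (p = P/D = 1.091324); state ← (V=0, rpm=0)
set_airspeed(35.81): V ← 35.81 m/s
adjust_airspeed(-16.95): V ← 35.81 -16.95 = 18.86 m/s
throttle_to(2512): rpm ← 2512
final state: V = 18.86 m/s, rpm = 2512 → n = rpm/60 = 41.866667 rev/s
J = V / (n·D) = 18.86 / (41.866667 × 2.409) = 0.186998
regime bands: climb J<0.5457 | cruise [0.5457, 1.0913) | windmill J≥1.0913
J = 0.1870 → climb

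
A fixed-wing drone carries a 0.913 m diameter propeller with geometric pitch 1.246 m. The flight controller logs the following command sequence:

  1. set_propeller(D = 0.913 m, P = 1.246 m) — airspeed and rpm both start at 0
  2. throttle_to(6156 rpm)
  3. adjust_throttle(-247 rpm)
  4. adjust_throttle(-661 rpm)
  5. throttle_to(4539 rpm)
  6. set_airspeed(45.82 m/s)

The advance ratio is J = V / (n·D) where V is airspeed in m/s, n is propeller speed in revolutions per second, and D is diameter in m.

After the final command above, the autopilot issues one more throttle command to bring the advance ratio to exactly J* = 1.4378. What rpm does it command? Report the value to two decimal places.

set_propeller: D = 0.913 m, P = 1.246 m (p = P/D = 1.364732); state ← (V=0, rpm=0)
throttle_to(6156): rpm ← 6156
adjust_throttle(-247): rpm ← 6156 -247 = 5909
adjust_throttle(-661): rpm ← 5909 -661 = 5248
throttle_to(4539): rpm ← 4539
set_airspeed(45.82): V ← 45.82 m/s
final state: V = 45.82 m/s, rpm = 4539 → n = rpm/60 = 75.650000 rev/s
target J* = 1.4378; solve J* = V/(n·D) for n: n = V/(J*·D) = 45.82/(1.4378 × 0.913) = 34.904854 rev/s
rpm = 60·n = 2094.291251

rpm = 2094.29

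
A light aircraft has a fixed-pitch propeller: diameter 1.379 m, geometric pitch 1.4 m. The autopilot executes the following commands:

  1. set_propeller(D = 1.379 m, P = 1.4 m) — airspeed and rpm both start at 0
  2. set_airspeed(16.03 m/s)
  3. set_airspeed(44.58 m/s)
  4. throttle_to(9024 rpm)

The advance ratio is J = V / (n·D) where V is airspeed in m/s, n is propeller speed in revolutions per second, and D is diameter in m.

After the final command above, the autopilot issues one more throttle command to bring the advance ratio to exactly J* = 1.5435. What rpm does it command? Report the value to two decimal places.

set_propeller: D = 1.379 m, P = 1.4 m (p = P/D = 1.015228); state ← (V=0, rpm=0)
set_airspeed(16.03): V ← 16.03 m/s
set_airspeed(44.58): V ← 44.58 m/s
throttle_to(9024): rpm ← 9024
final state: V = 44.58 m/s, rpm = 9024 → n = rpm/60 = 150.400000 rev/s
target J* = 1.5435; solve J* = V/(n·D) for n: n = V/(J*·D) = 44.58/(1.5435 × 1.379) = 20.944460 rev/s
rpm = 60·n = 1256.667590

rpm = 1256.67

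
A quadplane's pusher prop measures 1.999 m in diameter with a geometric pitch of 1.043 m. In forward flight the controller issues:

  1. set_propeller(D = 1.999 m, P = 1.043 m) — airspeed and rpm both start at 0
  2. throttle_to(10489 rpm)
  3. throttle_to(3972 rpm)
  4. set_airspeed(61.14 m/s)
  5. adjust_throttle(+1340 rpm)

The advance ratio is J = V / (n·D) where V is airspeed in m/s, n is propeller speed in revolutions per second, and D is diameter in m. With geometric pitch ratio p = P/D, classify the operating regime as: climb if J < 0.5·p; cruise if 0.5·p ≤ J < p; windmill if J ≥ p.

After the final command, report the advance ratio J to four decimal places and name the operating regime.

J = 0.3455, regime = cruise

set_propeller: D = 1.999 m, P = 1.043 m (p = P/D = 0.521761); state ← (V=0, rpm=0)
throttle_to(10489): rpm ← 10489
throttle_to(3972): rpm ← 3972
set_airspeed(61.14): V ← 61.14 m/s
adjust_throttle(+1340): rpm ← 3972 +1340 = 5312
final state: V = 61.14 m/s, rpm = 5312 → n = rpm/60 = 88.533333 rev/s
J = V / (n·D) = 61.14 / (88.533333 × 1.999) = 0.345466
regime bands: climb J<0.2609 | cruise [0.2609, 0.5218) | windmill J≥0.5218
J = 0.3455 → cruise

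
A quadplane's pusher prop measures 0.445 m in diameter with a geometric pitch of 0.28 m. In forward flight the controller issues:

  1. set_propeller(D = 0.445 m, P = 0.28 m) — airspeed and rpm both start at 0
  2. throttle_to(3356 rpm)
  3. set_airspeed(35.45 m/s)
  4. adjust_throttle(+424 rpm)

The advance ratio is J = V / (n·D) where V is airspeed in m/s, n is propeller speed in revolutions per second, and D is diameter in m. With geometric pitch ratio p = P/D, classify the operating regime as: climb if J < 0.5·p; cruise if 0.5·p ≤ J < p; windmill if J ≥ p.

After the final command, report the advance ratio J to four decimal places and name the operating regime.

set_propeller: D = 0.445 m, P = 0.28 m (p = P/D = 0.629213); state ← (V=0, rpm=0)
throttle_to(3356): rpm ← 3356
set_airspeed(35.45): V ← 35.45 m/s
adjust_throttle(+424): rpm ← 3356 +424 = 3780
final state: V = 35.45 m/s, rpm = 3780 → n = rpm/60 = 63.000000 rev/s
J = V / (n·D) = 35.45 / (63.000000 × 0.445) = 1.264491
regime bands: climb J<0.3146 | cruise [0.3146, 0.6292) | windmill J≥0.6292
J = 1.2645 → windmill

J = 1.2645, regime = windmill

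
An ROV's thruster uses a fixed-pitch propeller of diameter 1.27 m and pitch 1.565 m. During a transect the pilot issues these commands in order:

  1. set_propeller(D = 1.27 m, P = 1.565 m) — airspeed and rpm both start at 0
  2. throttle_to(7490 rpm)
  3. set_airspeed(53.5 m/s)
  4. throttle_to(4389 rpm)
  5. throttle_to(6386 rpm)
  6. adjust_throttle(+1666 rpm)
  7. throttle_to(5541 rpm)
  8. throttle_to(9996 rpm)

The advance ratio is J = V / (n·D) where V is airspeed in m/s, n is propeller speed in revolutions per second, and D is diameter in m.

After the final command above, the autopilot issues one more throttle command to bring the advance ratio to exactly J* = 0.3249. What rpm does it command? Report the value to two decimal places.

set_propeller: D = 1.27 m, P = 1.565 m (p = P/D = 1.232283); state ← (V=0, rpm=0)
throttle_to(7490): rpm ← 7490
set_airspeed(53.5): V ← 53.5 m/s
throttle_to(4389): rpm ← 4389
throttle_to(6386): rpm ← 6386
adjust_throttle(+1666): rpm ← 6386 +1666 = 8052
throttle_to(5541): rpm ← 5541
throttle_to(9996): rpm ← 9996
final state: V = 53.5 m/s, rpm = 9996 → n = rpm/60 = 166.600000 rev/s
target J* = 0.3249; solve J* = V/(n·D) for n: n = V/(J*·D) = 53.5/(0.3249 × 1.27) = 129.658308 rev/s
rpm = 60·n = 7779.498477

rpm = 7779.50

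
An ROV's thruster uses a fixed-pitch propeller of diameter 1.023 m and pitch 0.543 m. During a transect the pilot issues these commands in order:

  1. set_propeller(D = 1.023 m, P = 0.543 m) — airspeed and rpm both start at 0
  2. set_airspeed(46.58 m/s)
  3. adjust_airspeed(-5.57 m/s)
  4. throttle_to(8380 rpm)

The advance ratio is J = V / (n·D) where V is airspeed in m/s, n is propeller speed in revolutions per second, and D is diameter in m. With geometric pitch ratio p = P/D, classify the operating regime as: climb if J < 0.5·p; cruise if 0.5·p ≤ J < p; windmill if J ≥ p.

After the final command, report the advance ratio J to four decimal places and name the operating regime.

set_propeller: D = 1.023 m, P = 0.543 m (p = P/D = 0.530792); state ← (V=0, rpm=0)
set_airspeed(46.58): V ← 46.58 m/s
adjust_airspeed(-5.57): V ← 46.58 -5.57 = 41.01 m/s
throttle_to(8380): rpm ← 8380
final state: V = 41.01 m/s, rpm = 8380 → n = rpm/60 = 139.666667 rev/s
J = V / (n·D) = 41.01 / (139.666667 × 1.023) = 0.287026
regime bands: climb J<0.2654 | cruise [0.2654, 0.5308) | windmill J≥0.5308
J = 0.2870 → cruise

J = 0.2870, regime = cruise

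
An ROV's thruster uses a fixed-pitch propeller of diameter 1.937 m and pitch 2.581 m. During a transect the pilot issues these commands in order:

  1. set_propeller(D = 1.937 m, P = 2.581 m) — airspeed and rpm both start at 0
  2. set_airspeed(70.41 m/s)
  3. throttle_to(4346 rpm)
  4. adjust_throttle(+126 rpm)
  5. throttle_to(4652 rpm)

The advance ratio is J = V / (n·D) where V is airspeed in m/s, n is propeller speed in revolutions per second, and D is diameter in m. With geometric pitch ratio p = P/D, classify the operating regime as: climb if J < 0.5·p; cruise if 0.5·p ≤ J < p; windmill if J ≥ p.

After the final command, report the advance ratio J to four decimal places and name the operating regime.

set_propeller: D = 1.937 m, P = 2.581 m (p = P/D = 1.332473); state ← (V=0, rpm=0)
set_airspeed(70.41): V ← 70.41 m/s
throttle_to(4346): rpm ← 4346
adjust_throttle(+126): rpm ← 4346 +126 = 4472
throttle_to(4652): rpm ← 4652
final state: V = 70.41 m/s, rpm = 4652 → n = rpm/60 = 77.533333 rev/s
J = V / (n·D) = 70.41 / (77.533333 × 1.937) = 0.468831
regime bands: climb J<0.6662 | cruise [0.6662, 1.3325) | windmill J≥1.3325
J = 0.4688 → climb

J = 0.4688, regime = climb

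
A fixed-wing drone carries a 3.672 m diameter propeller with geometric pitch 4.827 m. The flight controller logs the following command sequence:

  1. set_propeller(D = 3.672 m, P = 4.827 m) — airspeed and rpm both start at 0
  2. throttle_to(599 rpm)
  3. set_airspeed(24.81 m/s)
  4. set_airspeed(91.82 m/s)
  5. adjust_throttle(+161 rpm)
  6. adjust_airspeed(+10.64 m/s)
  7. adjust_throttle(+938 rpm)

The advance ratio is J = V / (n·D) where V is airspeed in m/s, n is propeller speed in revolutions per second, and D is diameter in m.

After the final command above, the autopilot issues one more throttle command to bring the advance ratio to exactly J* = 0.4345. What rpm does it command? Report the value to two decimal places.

set_propeller: D = 3.672 m, P = 4.827 m (p = P/D = 1.314542); state ← (V=0, rpm=0)
throttle_to(599): rpm ← 599
set_airspeed(24.81): V ← 24.81 m/s
set_airspeed(91.82): V ← 91.82 m/s
adjust_throttle(+161): rpm ← 599 +161 = 760
adjust_airspeed(+10.64): V ← 91.82 +10.64 = 102.46 m/s
adjust_throttle(+938): rpm ← 760 +938 = 1698
final state: V = 102.46 m/s, rpm = 1698 → n = rpm/60 = 28.300000 rev/s
target J* = 0.4345; solve J* = V/(n·D) for n: n = V/(J*·D) = 102.46/(0.4345 × 3.672) = 64.218757 rev/s
rpm = 60·n = 3853.125447

rpm = 3853.13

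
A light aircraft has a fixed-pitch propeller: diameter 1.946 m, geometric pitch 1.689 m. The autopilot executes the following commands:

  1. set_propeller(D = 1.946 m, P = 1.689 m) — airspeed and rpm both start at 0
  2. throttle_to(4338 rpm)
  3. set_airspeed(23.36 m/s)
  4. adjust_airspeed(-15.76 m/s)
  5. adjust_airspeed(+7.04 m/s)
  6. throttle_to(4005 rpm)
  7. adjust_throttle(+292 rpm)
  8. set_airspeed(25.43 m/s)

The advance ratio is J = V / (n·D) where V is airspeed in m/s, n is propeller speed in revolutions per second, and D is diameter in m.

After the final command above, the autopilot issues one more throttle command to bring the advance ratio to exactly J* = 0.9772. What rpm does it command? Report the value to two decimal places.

set_propeller: D = 1.946 m, P = 1.689 m (p = P/D = 0.867934); state ← (V=0, rpm=0)
throttle_to(4338): rpm ← 4338
set_airspeed(23.36): V ← 23.36 m/s
adjust_airspeed(-15.76): V ← 23.36 -15.76 = 7.6 m/s
adjust_airspeed(+7.04): V ← 7.6 +7.04 = 14.64 m/s
throttle_to(4005): rpm ← 4005
adjust_throttle(+292): rpm ← 4005 +292 = 4297
set_airspeed(25.43): V ← 25.43 m/s
final state: V = 25.43 m/s, rpm = 4297 → n = rpm/60 = 71.616667 rev/s
target J* = 0.9772; solve J* = V/(n·D) for n: n = V/(J*·D) = 25.43/(0.9772 × 1.946) = 13.372730 rev/s
rpm = 60·n = 802.363781

rpm = 802.36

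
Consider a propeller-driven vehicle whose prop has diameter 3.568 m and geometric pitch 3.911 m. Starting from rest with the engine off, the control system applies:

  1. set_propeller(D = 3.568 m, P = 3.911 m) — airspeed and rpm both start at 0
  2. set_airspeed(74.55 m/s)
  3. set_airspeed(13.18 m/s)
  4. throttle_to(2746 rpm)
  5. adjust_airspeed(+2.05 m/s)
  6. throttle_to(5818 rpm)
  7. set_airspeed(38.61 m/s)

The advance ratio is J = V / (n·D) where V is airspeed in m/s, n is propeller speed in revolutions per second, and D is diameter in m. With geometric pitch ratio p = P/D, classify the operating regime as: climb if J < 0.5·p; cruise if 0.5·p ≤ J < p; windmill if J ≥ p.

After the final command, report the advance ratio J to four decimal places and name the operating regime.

set_propeller: D = 3.568 m, P = 3.911 m (p = P/D = 1.096132); state ← (V=0, rpm=0)
set_airspeed(74.55): V ← 74.55 m/s
set_airspeed(13.18): V ← 13.18 m/s
throttle_to(2746): rpm ← 2746
adjust_airspeed(+2.05): V ← 13.18 +2.05 = 15.23 m/s
throttle_to(5818): rpm ← 5818
set_airspeed(38.61): V ← 38.61 m/s
final state: V = 38.61 m/s, rpm = 5818 → n = rpm/60 = 96.966667 rev/s
J = V / (n·D) = 38.61 / (96.966667 × 3.568) = 0.111597
regime bands: climb J<0.5481 | cruise [0.5481, 1.0961) | windmill J≥1.0961
J = 0.1116 → climb

J = 0.1116, regime = climb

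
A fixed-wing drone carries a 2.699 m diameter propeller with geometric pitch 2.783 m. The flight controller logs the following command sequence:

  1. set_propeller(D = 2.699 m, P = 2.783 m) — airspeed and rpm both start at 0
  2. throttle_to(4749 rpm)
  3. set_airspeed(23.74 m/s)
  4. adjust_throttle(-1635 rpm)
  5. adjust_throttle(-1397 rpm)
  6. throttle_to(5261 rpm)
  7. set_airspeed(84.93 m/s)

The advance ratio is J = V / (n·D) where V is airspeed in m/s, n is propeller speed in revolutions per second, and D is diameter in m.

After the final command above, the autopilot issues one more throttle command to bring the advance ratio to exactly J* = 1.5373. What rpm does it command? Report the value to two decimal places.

rpm = 1228.15

set_propeller: D = 2.699 m, P = 2.783 m (p = P/D = 1.031123); state ← (V=0, rpm=0)
throttle_to(4749): rpm ← 4749
set_airspeed(23.74): V ← 23.74 m/s
adjust_throttle(-1635): rpm ← 4749 -1635 = 3114
adjust_throttle(-1397): rpm ← 3114 -1397 = 1717
throttle_to(5261): rpm ← 5261
set_airspeed(84.93): V ← 84.93 m/s
final state: V = 84.93 m/s, rpm = 5261 → n = rpm/60 = 87.683333 rev/s
target J* = 1.5373; solve J* = V/(n·D) for n: n = V/(J*·D) = 84.93/(1.5373 × 2.699) = 20.469141 rev/s
rpm = 60·n = 1228.148445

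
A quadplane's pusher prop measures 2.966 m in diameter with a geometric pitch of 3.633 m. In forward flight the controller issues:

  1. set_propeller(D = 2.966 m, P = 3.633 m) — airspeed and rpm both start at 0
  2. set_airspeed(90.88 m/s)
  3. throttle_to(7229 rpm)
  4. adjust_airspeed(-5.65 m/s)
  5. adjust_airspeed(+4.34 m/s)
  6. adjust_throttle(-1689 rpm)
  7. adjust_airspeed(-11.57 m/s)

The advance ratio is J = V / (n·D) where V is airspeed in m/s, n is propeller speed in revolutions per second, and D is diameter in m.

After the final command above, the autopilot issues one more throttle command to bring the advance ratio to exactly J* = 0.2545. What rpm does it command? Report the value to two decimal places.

rpm = 6199.93

set_propeller: D = 2.966 m, P = 3.633 m (p = P/D = 1.224882); state ← (V=0, rpm=0)
set_airspeed(90.88): V ← 90.88 m/s
throttle_to(7229): rpm ← 7229
adjust_airspeed(-5.65): V ← 90.88 -5.65 = 85.23 m/s
adjust_airspeed(+4.34): V ← 85.23 +4.34 = 89.57 m/s
adjust_throttle(-1689): rpm ← 7229 -1689 = 5540
adjust_airspeed(-11.57): V ← 89.57 -11.57 = 78 m/s
final state: V = 78 m/s, rpm = 5540 → n = rpm/60 = 92.333333 rev/s
target J* = 0.2545; solve J* = V/(n·D) for n: n = V/(J*·D) = 78/(0.2545 × 2.966) = 103.332198 rev/s
rpm = 60·n = 6199.931907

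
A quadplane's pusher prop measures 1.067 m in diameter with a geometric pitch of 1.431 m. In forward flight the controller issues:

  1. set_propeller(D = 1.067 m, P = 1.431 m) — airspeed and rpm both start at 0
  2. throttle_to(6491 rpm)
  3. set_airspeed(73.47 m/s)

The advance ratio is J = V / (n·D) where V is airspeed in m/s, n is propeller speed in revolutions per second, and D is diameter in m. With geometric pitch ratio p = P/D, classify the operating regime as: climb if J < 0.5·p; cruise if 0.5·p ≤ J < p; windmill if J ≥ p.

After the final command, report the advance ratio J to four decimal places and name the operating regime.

set_propeller: D = 1.067 m, P = 1.431 m (p = P/D = 1.341143); state ← (V=0, rpm=0)
throttle_to(6491): rpm ← 6491
set_airspeed(73.47): V ← 73.47 m/s
final state: V = 73.47 m/s, rpm = 6491 → n = rpm/60 = 108.183333 rev/s
J = V / (n·D) = 73.47 / (108.183333 × 1.067) = 0.636481
regime bands: climb J<0.6706 | cruise [0.6706, 1.3411) | windmill J≥1.3411
J = 0.6365 → climb

J = 0.6365, regime = climb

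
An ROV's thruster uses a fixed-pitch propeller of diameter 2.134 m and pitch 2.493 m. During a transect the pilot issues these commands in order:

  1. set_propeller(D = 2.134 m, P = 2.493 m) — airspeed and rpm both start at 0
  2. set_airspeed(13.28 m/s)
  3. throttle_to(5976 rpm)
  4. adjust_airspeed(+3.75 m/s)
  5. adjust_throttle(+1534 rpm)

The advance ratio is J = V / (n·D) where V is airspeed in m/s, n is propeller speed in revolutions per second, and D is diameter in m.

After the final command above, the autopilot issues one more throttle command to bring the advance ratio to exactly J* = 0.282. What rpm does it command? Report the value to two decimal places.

set_propeller: D = 2.134 m, P = 2.493 m (p = P/D = 1.168229); state ← (V=0, rpm=0)
set_airspeed(13.28): V ← 13.28 m/s
throttle_to(5976): rpm ← 5976
adjust_airspeed(+3.75): V ← 13.28 +3.75 = 17.03 m/s
adjust_throttle(+1534): rpm ← 5976 +1534 = 7510
final state: V = 17.03 m/s, rpm = 7510 → n = rpm/60 = 125.166667 rev/s
target J* = 0.282; solve J* = V/(n·D) for n: n = V/(J*·D) = 17.03/(0.282 × 2.134) = 28.299002 rev/s
rpm = 60·n = 1697.940138

rpm = 1697.94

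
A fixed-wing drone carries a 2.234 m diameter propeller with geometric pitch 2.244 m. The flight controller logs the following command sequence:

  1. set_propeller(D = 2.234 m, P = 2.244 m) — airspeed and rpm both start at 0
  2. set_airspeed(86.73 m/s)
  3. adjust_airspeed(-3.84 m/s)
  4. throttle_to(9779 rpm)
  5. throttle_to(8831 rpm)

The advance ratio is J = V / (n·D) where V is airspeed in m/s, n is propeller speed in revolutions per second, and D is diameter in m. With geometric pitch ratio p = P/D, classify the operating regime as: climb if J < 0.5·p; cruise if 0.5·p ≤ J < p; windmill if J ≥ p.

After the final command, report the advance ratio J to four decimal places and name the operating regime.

set_propeller: D = 2.234 m, P = 2.244 m (p = P/D = 1.004476); state ← (V=0, rpm=0)
set_airspeed(86.73): V ← 86.73 m/s
adjust_airspeed(-3.84): V ← 86.73 -3.84 = 82.89 m/s
throttle_to(9779): rpm ← 9779
throttle_to(8831): rpm ← 8831
final state: V = 82.89 m/s, rpm = 8831 → n = rpm/60 = 147.183333 rev/s
J = V / (n·D) = 82.89 / (147.183333 × 2.234) = 0.252093
regime bands: climb J<0.5022 | cruise [0.5022, 1.0045) | windmill J≥1.0045
J = 0.2521 → climb

J = 0.2521, regime = climb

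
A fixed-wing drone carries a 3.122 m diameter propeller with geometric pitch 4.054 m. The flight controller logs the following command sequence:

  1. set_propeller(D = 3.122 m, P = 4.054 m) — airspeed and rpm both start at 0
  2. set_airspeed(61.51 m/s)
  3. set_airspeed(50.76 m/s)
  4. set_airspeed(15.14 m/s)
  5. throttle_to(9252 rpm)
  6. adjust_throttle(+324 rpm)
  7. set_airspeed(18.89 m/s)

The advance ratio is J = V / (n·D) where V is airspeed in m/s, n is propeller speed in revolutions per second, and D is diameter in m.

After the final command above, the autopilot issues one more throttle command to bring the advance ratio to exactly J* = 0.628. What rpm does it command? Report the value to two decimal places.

set_propeller: D = 3.122 m, P = 4.054 m (p = P/D = 1.298527); state ← (V=0, rpm=0)
set_airspeed(61.51): V ← 61.51 m/s
set_airspeed(50.76): V ← 50.76 m/s
set_airspeed(15.14): V ← 15.14 m/s
throttle_to(9252): rpm ← 9252
adjust_throttle(+324): rpm ← 9252 +324 = 9576
set_airspeed(18.89): V ← 18.89 m/s
final state: V = 18.89 m/s, rpm = 9576 → n = rpm/60 = 159.600000 rev/s
target J* = 0.628; solve J* = V/(n·D) for n: n = V/(J*·D) = 18.89/(0.628 × 3.122) = 9.634727 rev/s
rpm = 60·n = 578.083623

rpm = 578.08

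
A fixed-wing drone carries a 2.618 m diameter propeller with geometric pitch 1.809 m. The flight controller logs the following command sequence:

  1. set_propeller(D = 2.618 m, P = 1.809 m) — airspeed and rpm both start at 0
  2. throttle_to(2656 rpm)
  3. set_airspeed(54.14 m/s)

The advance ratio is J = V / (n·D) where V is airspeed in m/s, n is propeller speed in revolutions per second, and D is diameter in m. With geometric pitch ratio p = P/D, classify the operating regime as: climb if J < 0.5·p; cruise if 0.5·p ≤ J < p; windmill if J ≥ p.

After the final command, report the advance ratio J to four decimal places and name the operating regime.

J = 0.4672, regime = cruise

set_propeller: D = 2.618 m, P = 1.809 m (p = P/D = 0.690985); state ← (V=0, rpm=0)
throttle_to(2656): rpm ← 2656
set_airspeed(54.14): V ← 54.14 m/s
final state: V = 54.14 m/s, rpm = 2656 → n = rpm/60 = 44.266667 rev/s
J = V / (n·D) = 54.14 / (44.266667 × 2.618) = 0.467167
regime bands: climb J<0.3455 | cruise [0.3455, 0.6910) | windmill J≥0.6910
J = 0.4672 → cruise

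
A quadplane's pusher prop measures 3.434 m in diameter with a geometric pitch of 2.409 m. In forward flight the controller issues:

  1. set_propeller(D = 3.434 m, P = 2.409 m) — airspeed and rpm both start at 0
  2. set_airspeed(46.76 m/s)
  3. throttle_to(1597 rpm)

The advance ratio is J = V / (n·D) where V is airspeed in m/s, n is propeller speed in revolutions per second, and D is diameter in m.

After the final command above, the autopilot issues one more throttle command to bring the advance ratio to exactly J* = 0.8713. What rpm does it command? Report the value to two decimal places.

set_propeller: D = 3.434 m, P = 2.409 m (p = P/D = 0.701514); state ← (V=0, rpm=0)
set_airspeed(46.76): V ← 46.76 m/s
throttle_to(1597): rpm ← 1597
final state: V = 46.76 m/s, rpm = 1597 → n = rpm/60 = 26.616667 rev/s
target J* = 0.8713; solve J* = V/(n·D) for n: n = V/(J*·D) = 46.76/(0.8713 × 3.434) = 15.628111 rev/s
rpm = 60·n = 937.686683

rpm = 937.69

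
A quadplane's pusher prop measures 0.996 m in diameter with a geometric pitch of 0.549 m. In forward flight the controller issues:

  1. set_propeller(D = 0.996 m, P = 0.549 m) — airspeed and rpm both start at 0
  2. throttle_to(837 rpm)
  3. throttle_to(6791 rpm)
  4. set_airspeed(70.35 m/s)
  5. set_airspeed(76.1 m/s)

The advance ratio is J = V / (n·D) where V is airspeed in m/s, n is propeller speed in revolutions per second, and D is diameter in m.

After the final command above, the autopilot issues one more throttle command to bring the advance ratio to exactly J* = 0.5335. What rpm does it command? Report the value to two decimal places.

set_propeller: D = 0.996 m, P = 0.549 m (p = P/D = 0.551205); state ← (V=0, rpm=0)
throttle_to(837): rpm ← 837
throttle_to(6791): rpm ← 6791
set_airspeed(70.35): V ← 70.35 m/s
set_airspeed(76.1): V ← 76.1 m/s
final state: V = 76.1 m/s, rpm = 6791 → n = rpm/60 = 113.183333 rev/s
target J* = 0.5335; solve J* = V/(n·D) for n: n = V/(J*·D) = 76.1/(0.5335 × 0.996) = 143.215787 rev/s
rpm = 60·n = 8592.947234

rpm = 8592.95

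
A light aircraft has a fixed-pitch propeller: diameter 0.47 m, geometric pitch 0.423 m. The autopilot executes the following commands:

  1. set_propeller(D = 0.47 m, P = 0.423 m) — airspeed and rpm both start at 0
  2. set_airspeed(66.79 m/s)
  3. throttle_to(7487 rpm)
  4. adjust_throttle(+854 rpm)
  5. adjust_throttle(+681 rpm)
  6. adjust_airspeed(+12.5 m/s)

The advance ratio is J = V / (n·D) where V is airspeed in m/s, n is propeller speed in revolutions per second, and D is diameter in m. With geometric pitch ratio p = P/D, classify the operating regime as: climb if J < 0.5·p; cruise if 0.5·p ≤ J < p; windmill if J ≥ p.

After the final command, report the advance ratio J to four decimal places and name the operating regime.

J = 1.1219, regime = windmill

set_propeller: D = 0.47 m, P = 0.423 m (p = P/D = 0.900000); state ← (V=0, rpm=0)
set_airspeed(66.79): V ← 66.79 m/s
throttle_to(7487): rpm ← 7487
adjust_throttle(+854): rpm ← 7487 +854 = 8341
adjust_throttle(+681): rpm ← 8341 +681 = 9022
adjust_airspeed(+12.5): V ← 66.79 +12.5 = 79.29 m/s
final state: V = 79.29 m/s, rpm = 9022 → n = rpm/60 = 150.366667 rev/s
J = V / (n·D) = 79.29 / (150.366667 × 0.47) = 1.121938
regime bands: climb J<0.4500 | cruise [0.4500, 0.9000) | windmill J≥0.9000
J = 1.1219 → windmill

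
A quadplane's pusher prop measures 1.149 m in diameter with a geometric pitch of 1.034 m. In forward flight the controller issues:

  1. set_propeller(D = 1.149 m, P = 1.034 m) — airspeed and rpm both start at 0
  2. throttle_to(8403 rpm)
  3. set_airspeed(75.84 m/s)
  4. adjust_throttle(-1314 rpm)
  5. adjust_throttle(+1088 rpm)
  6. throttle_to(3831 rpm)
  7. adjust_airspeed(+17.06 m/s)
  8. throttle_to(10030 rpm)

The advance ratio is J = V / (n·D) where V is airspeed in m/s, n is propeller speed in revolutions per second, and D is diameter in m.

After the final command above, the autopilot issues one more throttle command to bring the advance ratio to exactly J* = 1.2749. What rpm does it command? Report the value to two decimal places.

rpm = 3805.14

set_propeller: D = 1.149 m, P = 1.034 m (p = P/D = 0.899913); state ← (V=0, rpm=0)
throttle_to(8403): rpm ← 8403
set_airspeed(75.84): V ← 75.84 m/s
adjust_throttle(-1314): rpm ← 8403 -1314 = 7089
adjust_throttle(+1088): rpm ← 7089 +1088 = 8177
throttle_to(3831): rpm ← 3831
adjust_airspeed(+17.06): V ← 75.84 +17.06 = 92.9 m/s
throttle_to(10030): rpm ← 10030
final state: V = 92.9 m/s, rpm = 10030 → n = rpm/60 = 167.166667 rev/s
target J* = 1.2749; solve J* = V/(n·D) for n: n = V/(J*·D) = 92.9/(1.2749 × 1.149) = 63.419025 rev/s
rpm = 60·n = 3805.141529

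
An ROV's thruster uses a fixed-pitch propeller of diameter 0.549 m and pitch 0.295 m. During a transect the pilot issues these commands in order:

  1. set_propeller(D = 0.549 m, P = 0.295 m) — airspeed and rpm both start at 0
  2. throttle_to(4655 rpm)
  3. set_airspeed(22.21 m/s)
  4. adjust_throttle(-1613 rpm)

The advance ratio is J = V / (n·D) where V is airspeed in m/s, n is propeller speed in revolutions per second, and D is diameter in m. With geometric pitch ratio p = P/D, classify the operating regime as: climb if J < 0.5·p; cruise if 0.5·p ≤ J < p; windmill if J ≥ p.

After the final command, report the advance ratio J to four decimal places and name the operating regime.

set_propeller: D = 0.549 m, P = 0.295 m (p = P/D = 0.537341); state ← (V=0, rpm=0)
throttle_to(4655): rpm ← 4655
set_airspeed(22.21): V ← 22.21 m/s
adjust_throttle(-1613): rpm ← 4655 -1613 = 3042
final state: V = 22.21 m/s, rpm = 3042 → n = rpm/60 = 50.700000 rev/s
J = V / (n·D) = 22.21 / (50.700000 × 0.549) = 0.797936
regime bands: climb J<0.2687 | cruise [0.2687, 0.5373) | windmill J≥0.5373
J = 0.7979 → windmill

J = 0.7979, regime = windmill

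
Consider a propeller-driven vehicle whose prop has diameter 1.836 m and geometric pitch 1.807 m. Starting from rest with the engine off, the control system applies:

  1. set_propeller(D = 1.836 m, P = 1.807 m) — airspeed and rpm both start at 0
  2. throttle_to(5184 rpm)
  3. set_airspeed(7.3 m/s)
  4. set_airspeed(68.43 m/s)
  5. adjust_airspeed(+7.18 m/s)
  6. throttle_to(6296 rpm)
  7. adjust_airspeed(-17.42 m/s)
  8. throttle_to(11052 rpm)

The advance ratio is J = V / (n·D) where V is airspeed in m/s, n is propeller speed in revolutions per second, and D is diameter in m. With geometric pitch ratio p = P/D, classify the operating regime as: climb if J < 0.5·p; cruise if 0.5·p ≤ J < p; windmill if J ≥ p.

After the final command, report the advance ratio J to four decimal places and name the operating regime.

J = 0.1721, regime = climb

set_propeller: D = 1.836 m, P = 1.807 m (p = P/D = 0.984205); state ← (V=0, rpm=0)
throttle_to(5184): rpm ← 5184
set_airspeed(7.3): V ← 7.3 m/s
set_airspeed(68.43): V ← 68.43 m/s
adjust_airspeed(+7.18): V ← 68.43 +7.18 = 75.61 m/s
throttle_to(6296): rpm ← 6296
adjust_airspeed(-17.42): V ← 75.61 -17.42 = 58.19 m/s
throttle_to(11052): rpm ← 11052
final state: V = 58.19 m/s, rpm = 11052 → n = rpm/60 = 184.200000 rev/s
J = V / (n·D) = 58.19 / (184.200000 × 1.836) = 0.172062
regime bands: climb J<0.4921 | cruise [0.4921, 0.9842) | windmill J≥0.9842
J = 0.1721 → climb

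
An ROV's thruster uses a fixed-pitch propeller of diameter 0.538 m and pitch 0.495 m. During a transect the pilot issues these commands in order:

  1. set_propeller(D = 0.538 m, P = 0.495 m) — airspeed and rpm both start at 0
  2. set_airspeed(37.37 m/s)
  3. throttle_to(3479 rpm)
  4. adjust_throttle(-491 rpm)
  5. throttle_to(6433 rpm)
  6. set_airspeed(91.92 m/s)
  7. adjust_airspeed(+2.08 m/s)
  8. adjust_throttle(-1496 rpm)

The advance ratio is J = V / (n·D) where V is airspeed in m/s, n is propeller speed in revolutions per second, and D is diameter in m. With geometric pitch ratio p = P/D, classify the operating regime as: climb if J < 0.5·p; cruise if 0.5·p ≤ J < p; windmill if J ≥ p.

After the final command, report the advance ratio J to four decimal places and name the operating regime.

J = 2.1234, regime = windmill

set_propeller: D = 0.538 m, P = 0.495 m (p = P/D = 0.920074); state ← (V=0, rpm=0)
set_airspeed(37.37): V ← 37.37 m/s
throttle_to(3479): rpm ← 3479
adjust_throttle(-491): rpm ← 3479 -491 = 2988
throttle_to(6433): rpm ← 6433
set_airspeed(91.92): V ← 91.92 m/s
adjust_airspeed(+2.08): V ← 91.92 +2.08 = 94 m/s
adjust_throttle(-1496): rpm ← 6433 -1496 = 4937
final state: V = 94 m/s, rpm = 4937 → n = rpm/60 = 82.283333 rev/s
J = V / (n·D) = 94 / (82.283333 × 0.538) = 2.123409
regime bands: climb J<0.4600 | cruise [0.4600, 0.9201) | windmill J≥0.9201
J = 2.1234 → windmill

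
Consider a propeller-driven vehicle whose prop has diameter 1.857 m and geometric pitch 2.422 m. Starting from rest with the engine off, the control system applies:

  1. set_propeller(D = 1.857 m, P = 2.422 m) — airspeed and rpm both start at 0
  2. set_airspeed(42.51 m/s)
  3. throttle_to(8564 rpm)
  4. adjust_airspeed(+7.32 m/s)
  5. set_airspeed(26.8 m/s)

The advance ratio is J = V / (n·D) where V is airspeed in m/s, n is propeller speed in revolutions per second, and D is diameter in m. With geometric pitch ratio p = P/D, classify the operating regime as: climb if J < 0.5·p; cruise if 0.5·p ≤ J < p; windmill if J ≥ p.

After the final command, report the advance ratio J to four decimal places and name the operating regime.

set_propeller: D = 1.857 m, P = 2.422 m (p = P/D = 1.304254); state ← (V=0, rpm=0)
set_airspeed(42.51): V ← 42.51 m/s
throttle_to(8564): rpm ← 8564
adjust_airspeed(+7.32): V ← 42.51 +7.32 = 49.83 m/s
set_airspeed(26.8): V ← 26.8 m/s
final state: V = 26.8 m/s, rpm = 8564 → n = rpm/60 = 142.733333 rev/s
J = V / (n·D) = 26.8 / (142.733333 × 1.857) = 0.101111
regime bands: climb J<0.6521 | cruise [0.6521, 1.3043) | windmill J≥1.3043
J = 0.1011 → climb

J = 0.1011, regime = climb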